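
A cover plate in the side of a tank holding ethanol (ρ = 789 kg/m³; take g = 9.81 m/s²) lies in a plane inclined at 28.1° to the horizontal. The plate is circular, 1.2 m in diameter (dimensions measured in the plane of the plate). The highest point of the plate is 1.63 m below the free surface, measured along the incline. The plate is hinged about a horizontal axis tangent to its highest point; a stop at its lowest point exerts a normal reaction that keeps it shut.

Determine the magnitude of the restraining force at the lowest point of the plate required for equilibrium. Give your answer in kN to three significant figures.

P ≈ 4.91 kN

γ = ρg = 789 × 9.81 / 1000 = 7.74009 kN/m³.
Let θ = 28.1° be the plate's angle to the horizontal; measure y along the incline from where the plane meets the free surface. Vertical depth h = y·sinθ with sinθ = 0.471012.
The centroid is at the centre, 0.6 m below the top of the plate, so y_c = 1.63 + 0.6 = 2.23 m and h_c = 2.23 × 0.471012 = 1.05036 m.
A = π(0.6)² = 1.13097 m².
Resultant F = γ·h_c·A = 7.74009 × 1.05036 × 1.13097 = 9.19465 kN.
I_c = πr⁴/4 = π × 0.6⁴/4 = 0.101788 m⁴.
Centre of pressure: y_p = y_c + I_c/(y_c·A) = 2.23 + 0.101788/(2.23 × 1.13097) = 2.23 + 0.040359 = 2.27036 m along the plane.
The resultant acts 0.6 + 0.040359 = 0.640359 m (along the plate) below the hinge at the top edge, so the moment about the hinge is M = F × 0.640359 = 9.19465 × 0.640359 = 5.88788 kN·m.
A normal force at the bottom, 1.2 m from the hinge, must supply this moment: P = 5.88788/1.2 = 4.90657 kN.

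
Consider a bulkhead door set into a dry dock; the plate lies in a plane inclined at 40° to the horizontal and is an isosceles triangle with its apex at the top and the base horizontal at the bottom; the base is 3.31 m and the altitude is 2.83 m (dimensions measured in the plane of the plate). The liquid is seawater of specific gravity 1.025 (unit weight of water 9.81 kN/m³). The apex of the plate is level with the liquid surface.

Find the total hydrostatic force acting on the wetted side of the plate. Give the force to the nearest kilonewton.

F ≈ 57 kN

γ = 1.025 × 9.81 = 10.05525 kN/m³.
Let θ = 40° be the plate's angle to the horizontal; measure y along the incline from where the plane meets the free surface. Vertical depth h = y·sinθ with sinθ = 0.642788.
With the apex up, the centroid sits 2h/3 = 2 × 2.83/3 = 1.88667 m below the apex, so y_c = 1.88667 m and h_c = 1.88667 × 0.642788 = 1.21273 m.
A = ½ × 3.31 × 2.83 = 4.68365 m².
Resultant F = γ·h_c·A = 10.05525 × 1.21273 × 4.68365 = 57.1138 kN.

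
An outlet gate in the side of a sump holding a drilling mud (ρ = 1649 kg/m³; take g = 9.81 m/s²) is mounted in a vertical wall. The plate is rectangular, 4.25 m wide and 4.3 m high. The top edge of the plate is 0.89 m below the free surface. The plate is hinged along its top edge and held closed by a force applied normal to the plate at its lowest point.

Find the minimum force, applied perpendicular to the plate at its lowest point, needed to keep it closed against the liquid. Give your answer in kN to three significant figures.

γ = ρg = 1649 × 9.81 / 1000 = 16.17669 kN/m³.
The centroid lies 4.3/2 = 2.15 m below the top edge, so the centroid depth is h_c = 0.89 + 2.15 = 3.04 m.
A = 4.25 × 4.3 = 18.275 m².
Resultant F = γ·h_c·A = 16.17669 × 3.04 × 18.275 = 898.712 kN.
I_c = b·h³/12 = 4.25 × 4.3³/12 = 28.1587 m⁴.
Centre of pressure: y_p = y_c + I_c/(y_c·A) = 3.04 + 28.1587/(3.04 × 18.275) = 3.04 + 0.506853 = 3.54685 m along the plane.
The resultant acts 2.15 + 0.506853 = 2.65685 m (along the plate) below the hinge at the top edge, so the moment about the hinge is M = F × 2.65685 = 898.712 × 2.65685 = 2387.74 kN·m.
A normal force at the bottom, 4.3 m from the hinge, must supply this moment: P = 2387.74/4.3 = 555.288 kN.

P ≈ 555 kN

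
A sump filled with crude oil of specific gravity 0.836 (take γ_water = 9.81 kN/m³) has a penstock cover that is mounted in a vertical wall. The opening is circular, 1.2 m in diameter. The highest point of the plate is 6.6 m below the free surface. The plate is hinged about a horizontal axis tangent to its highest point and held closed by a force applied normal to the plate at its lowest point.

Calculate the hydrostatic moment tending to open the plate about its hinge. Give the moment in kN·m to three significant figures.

γ = 0.836 × 9.81 = 8.20116 kN/m³.
The centroid is at the centre, 0.6 m below the top of the plate, so the centroid depth is h_c = 6.6 + 0.6 = 7.2 m.
A = π(0.6)² = 1.13097 m².
Resultant F = γ·h_c·A = 8.20116 × 7.2 × 1.13097 = 66.7819 kN.
I_c = πr⁴/4 = π × 0.6⁴/4 = 0.101788 m⁴.
Centre of pressure: y_p = y_c + I_c/(y_c·A) = 7.2 + 0.101788/(7.2 × 1.13097) = 7.2 + 0.0125001 = 7.2125 m along the plane.
The resultant acts 0.6 + 0.0125001 = 0.6125 m (along the plate) below the hinge at the top edge, so the moment about the hinge is M = F × 0.6125 = 66.7819 × 0.6125 = 40.9039 kN·m.

M ≈ 40.9 kN·m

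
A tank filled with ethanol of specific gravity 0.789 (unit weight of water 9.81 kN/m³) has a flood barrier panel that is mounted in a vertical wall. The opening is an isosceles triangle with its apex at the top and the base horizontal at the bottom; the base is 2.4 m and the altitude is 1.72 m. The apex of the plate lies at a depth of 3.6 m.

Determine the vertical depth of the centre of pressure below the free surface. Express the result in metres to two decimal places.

h_p = 4.78 m

γ = 0.789 × 9.81 = 7.74009 kN/m³.
With the apex up, the centroid sits 2h/3 = 2 × 1.72/3 = 1.14667 m below the apex, so the centroid depth is h_c = 3.6 + 1.14667 = 4.74667 m.
A = ½ × 2.4 × 1.72 = 2.064 m².
Resultant F = γ·h_c·A = 7.74009 × 4.74667 × 2.064 = 75.8306 kN.
I_c = b·h³/36 = 2.4 × 1.72³/36 = 0.33923 m⁴.
Centre of pressure: y_p = y_c + I_c/(y_c·A) = 4.74667 + 0.33923/(4.74667 × 2.064) = 4.74667 + 0.0346255 = 4.7813 m along the plane.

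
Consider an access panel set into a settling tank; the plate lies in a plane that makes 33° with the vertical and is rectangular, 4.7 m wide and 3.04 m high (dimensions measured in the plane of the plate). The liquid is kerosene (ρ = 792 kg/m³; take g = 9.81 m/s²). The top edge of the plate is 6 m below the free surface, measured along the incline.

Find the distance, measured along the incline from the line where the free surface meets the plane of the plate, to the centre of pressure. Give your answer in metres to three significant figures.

y_p = 7.62 m

γ = ρg = 792 × 9.81 / 1000 = 7.76952 kN/m³.
The plate makes 33° with the vertical, i.e. θ = 90° − 33° = 57° to the horizontal. Measuring y along the incline from the free-surface line, vertical depth h = y·sinθ with sinθ = 0.838671.
The centroid lies 3.04/2 = 1.52 m below the top edge, so y_c = 6 + 1.52 = 7.52 m and h_c = 7.52 × 0.838671 = 6.30681 m.
A = 4.7 × 3.04 = 14.288 m².
Resultant F = γ·h_c·A = 7.76952 × 6.30681 × 14.288 = 700.125 kN.
I_c = b·h³/12 = 4.7 × 3.04³/12 = 11.0037 m⁴.
Centre of pressure: y_p = y_c + I_c/(y_c·A) = 7.52 + 11.0037/(7.52 × 14.288) = 7.52 + 0.102412 = 7.62241 m along the plane.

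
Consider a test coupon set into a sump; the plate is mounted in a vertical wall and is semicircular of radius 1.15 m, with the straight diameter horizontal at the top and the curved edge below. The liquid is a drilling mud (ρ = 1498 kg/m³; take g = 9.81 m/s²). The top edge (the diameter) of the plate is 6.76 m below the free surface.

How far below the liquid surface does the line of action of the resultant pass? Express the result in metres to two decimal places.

h_p = 7.26 m

γ = ρg = 1498 × 9.81 / 1000 = 14.69538 kN/m³.
The centroid of a semicircle lies 4r/(3π) = 0.488075 m from the diameter, here below the top edge, so the centroid depth is h_c = 6.76 + 0.488075 = 7.24808 m.
A = πr²/2 = π × 1.15²/2 = 2.07738 m².
Resultant F = γ·h_c·A = 14.69538 × 7.24808 × 2.07738 = 221.269 kN.
I_c = (π/8 − 8/(9π))·r⁴ = 0.109757 × 1.15⁴ = 0.191966 m⁴.
Centre of pressure: y_p = y_c + I_c/(y_c·A) = 7.24808 + 0.191966/(7.24808 × 2.07738) = 7.24808 + 0.0127493 = 7.26083 m along the plane.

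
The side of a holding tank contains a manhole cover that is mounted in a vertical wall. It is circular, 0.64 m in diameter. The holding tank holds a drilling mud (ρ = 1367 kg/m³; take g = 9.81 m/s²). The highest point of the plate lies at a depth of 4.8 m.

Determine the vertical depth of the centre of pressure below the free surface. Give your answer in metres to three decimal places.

γ = ρg = 1367 × 9.81 / 1000 = 13.41027 kN/m³.
The centroid is at the centre, 0.32 m below the top of the plate, so the centroid depth is h_c = 4.8 + 0.32 = 5.12 m.
A = π(0.32)² = 0.321699 m².
Resultant F = γ·h_c·A = 13.41027 × 5.12 × 0.321699 = 22.088 kN.
I_c = πr⁴/4 = π × 0.32⁴/4 = 0.0082355 m⁴.
Centre of pressure: y_p = y_c + I_c/(y_c·A) = 5.12 + 0.0082355/(5.12 × 0.321699) = 5.12 + 0.005 = 5.125 m along the plane.

h_p = 5.125 m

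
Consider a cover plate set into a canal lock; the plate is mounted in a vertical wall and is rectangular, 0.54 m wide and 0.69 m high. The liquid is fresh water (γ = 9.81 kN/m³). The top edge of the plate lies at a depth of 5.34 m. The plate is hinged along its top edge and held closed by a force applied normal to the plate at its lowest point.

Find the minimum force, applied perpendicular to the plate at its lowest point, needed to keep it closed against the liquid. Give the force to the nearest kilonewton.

γ = 9.81 kN/m³.
The centroid lies 0.69/2 = 0.345 m below the top edge, so the centroid depth is h_c = 5.34 + 0.345 = 5.685 m.
A = 0.54 × 0.69 = 0.3726 m².
Resultant F = γ·h_c·A = 9.81 × 5.685 × 0.3726 = 20.7798 kN.
I_c = b·h³/12 = 0.54 × 0.69³/12 = 0.0147829 m⁴.
Centre of pressure: y_p = y_c + I_c/(y_c·A) = 5.685 + 0.0147829/(5.685 × 0.3726) = 5.685 + 0.00697889 = 5.69198 m along the plane.
The resultant acts 0.345 + 0.00697889 = 0.351979 m (along the plate) below the hinge at the top edge, so the moment about the hinge is M = F × 0.351979 = 20.7798 × 0.351979 = 7.31405 kN·m.
A normal force at the bottom, 0.69 m from the hinge, must supply this moment: P = 7.31405/0.69 = 10.6001 kN.

P ≈ 11 kN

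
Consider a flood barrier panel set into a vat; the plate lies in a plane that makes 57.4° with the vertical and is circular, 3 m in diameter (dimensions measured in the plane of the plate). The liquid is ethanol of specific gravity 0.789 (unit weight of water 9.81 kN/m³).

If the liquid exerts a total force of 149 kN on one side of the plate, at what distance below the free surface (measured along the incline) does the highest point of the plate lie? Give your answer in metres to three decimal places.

y_top ≈ 3.555 m

γ = 0.789 × 9.81 = 7.74009 kN/m³.
A = π(1.5)² = 7.06858 m².
From F = γ·h_c·A, the centroid depth is h_c = 149/(7.74009 × 7.06858) = 2.72338 m.
The plate makes 57.4° with the vertical, i.e. θ = 90° − 57.4° = 32.6° to the horizontal. Measuring y along the incline from the free-surface line, vertical depth h = y·sinθ with sinθ = 0.538771.
Along the incline, y_c = h_c/sinθ = 2.72338/0.538771 = 5.0548 m.
The centroid is at the centre, 1.5 m below the top of the plate, so the highest point sits at y_top = 5.0548 − 1.5 = 3.5548 m along the incline.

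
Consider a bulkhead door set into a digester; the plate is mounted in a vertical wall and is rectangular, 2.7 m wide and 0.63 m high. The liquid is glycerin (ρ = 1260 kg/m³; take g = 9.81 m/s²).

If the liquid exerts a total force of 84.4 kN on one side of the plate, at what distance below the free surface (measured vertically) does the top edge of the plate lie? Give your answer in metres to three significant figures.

γ = ρg = 1260 × 9.81 / 1000 = 12.3606 kN/m³.
A = 2.7 × 0.63 = 1.701 m².
From F = γ·h_c·A, the centroid depth is h_c = 84.4/(12.3606 × 1.701) = 4.0142 m.
The centroid lies 0.63/2 = 0.315 m below the top edge, so the top edge sits at h_top = 4.0142 − 0.315 = 3.6992 m below the surface.

d_top ≈ 3.70 m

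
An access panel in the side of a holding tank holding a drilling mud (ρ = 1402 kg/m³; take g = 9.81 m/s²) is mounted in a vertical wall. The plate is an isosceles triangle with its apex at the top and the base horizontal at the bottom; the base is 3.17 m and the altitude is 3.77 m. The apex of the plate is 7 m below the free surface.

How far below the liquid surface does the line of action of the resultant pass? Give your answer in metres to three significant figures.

γ = ρg = 1402 × 9.81 / 1000 = 13.75362 kN/m³.
With the apex up, the centroid sits 2h/3 = 2 × 3.77/3 = 2.51333 m below the apex, so the centroid depth is h_c = 7 + 2.51333 = 9.51333 m.
A = ½ × 3.17 × 3.77 = 5.97545 m².
Resultant F = γ·h_c·A = 13.75362 × 9.51333 × 5.97545 = 781.844 kN.
I_c = b·h³/36 = 3.17 × 3.77³/36 = 4.71825 m⁴.
Centre of pressure: y_p = y_c + I_c/(y_c·A) = 9.51333 + 4.71825/(9.51333 × 5.97545) = 9.51333 + 0.0829999 = 9.59633 m along the plane.

h_p = 9.60 m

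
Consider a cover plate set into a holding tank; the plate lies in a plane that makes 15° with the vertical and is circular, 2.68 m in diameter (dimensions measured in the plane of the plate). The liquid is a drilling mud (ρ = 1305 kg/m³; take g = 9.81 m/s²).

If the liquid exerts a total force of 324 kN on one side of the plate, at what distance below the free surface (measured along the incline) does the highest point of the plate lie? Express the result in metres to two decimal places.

y_top ≈ 3.30 m

γ = ρg = 1305 × 9.81 / 1000 = 12.80205 kN/m³.
A = π(1.34)² = 5.64104 m².
From F = γ·h_c·A, the centroid depth is h_c = 324/(12.80205 × 5.64104) = 4.48649 m.
The plate makes 15° with the vertical, i.e. θ = 90° − 15° = 75° to the horizontal. Measuring y along the incline from the free-surface line, vertical depth h = y·sinθ with sinθ = 0.965926.
Along the incline, y_c = h_c/sinθ = 4.48649/0.965926 = 4.64476 m.
The centroid is at the centre, 1.34 m below the top of the plate, so the highest point sits at y_top = 4.64476 − 1.34 = 3.30476 m along the incline.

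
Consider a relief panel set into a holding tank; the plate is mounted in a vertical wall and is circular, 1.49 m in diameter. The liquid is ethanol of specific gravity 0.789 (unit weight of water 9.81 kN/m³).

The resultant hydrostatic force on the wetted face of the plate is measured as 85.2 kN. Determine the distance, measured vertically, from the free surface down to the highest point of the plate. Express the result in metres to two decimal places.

γ = 0.789 × 9.81 = 7.74009 kN/m³.
A = π(0.745)² = 1.74366 m².
From F = γ·h_c·A, the centroid depth is h_c = 85.2/(7.74009 × 1.74366) = 6.31294 m.
The centroid is at the centre, 0.745 m below the top of the plate, so the highest point sits at h_top = 6.31294 − 0.745 = 5.56794 m below the surface.

d_top ≈ 5.57 m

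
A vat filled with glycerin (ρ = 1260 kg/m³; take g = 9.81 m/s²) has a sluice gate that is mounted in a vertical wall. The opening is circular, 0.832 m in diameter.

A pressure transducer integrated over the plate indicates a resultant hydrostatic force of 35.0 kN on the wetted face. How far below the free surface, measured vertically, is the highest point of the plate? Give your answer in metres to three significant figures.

d_top ≈ 4.79 m

γ = ρg = 1260 × 9.81 / 1000 = 12.3606 kN/m³.
A = π(0.416)² = 0.543671 m².
From F = γ·h_c·A, the centroid depth is h_c = 35.0/(12.3606 × 0.543671) = 5.20826 m.
The centroid is at the centre, 0.416 m below the top of the plate, so the highest point sits at h_top = 5.20826 − 0.416 = 4.79226 m below the surface.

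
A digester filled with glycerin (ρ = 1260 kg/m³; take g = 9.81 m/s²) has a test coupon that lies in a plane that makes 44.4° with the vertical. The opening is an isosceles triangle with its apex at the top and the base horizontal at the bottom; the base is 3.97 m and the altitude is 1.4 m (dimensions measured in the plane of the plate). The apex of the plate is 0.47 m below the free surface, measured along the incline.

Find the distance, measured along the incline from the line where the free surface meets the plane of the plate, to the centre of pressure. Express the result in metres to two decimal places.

y_p = 1.48 m

γ = ρg = 1260 × 9.81 / 1000 = 12.3606 kN/m³.
The plate makes 44.4° with the vertical, i.e. θ = 90° − 44.4° = 45.6° to the horizontal. Measuring y along the incline from the free-surface line, vertical depth h = y·sinθ with sinθ = 0.714473.
With the apex up, the centroid sits 2h/3 = 2 × 1.4/3 = 0.933333 m below the apex, so y_c = 0.47 + 0.933333 = 1.40333 m and h_c = 1.40333 × 0.714473 = 1.00264 m.
A = ½ × 3.97 × 1.4 = 2.779 m².
Resultant F = γ·h_c·A = 12.3606 × 1.00264 × 2.779 = 34.4408 kN.
I_c = b·h³/36 = 3.97 × 1.4³/36 = 0.302602 m⁴.
Centre of pressure: y_p = y_c + I_c/(y_c·A) = 1.40333 + 0.302602/(1.40333 × 2.779) = 1.40333 + 0.0775932 = 1.48092 m along the plane.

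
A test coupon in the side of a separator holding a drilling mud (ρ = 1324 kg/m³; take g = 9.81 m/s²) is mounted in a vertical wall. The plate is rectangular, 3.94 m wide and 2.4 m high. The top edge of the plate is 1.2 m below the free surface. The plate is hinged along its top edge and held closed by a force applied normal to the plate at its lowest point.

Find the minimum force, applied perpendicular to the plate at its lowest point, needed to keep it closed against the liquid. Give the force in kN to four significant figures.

γ = ρg = 1324 × 9.81 / 1000 = 12.98844 kN/m³.
The centroid lies 2.4/2 = 1.2 m below the top edge, so the centroid depth is h_c = 1.2 + 1.2 = 2.4 m.
A = 3.94 × 2.4 = 9.456 m².
Resultant F = γ·h_c·A = 12.98844 × 2.4 × 9.456 = 294.765 kN.
I_c = b·h³/12 = 3.94 × 2.4³/12 = 4.53888 m⁴.
Centre of pressure: y_p = y_c + I_c/(y_c·A) = 2.4 + 4.53888/(2.4 × 9.456) = 2.4 + 0.2 = 2.6 m along the plane.
The resultant acts 1.2 + 0.2 = 1.4 m (along the plate) below the hinge at the top edge, so the moment about the hinge is M = F × 1.4 = 294.765 × 1.4 = 412.671 kN·m.
A normal force at the bottom, 2.4 m from the hinge, must supply this moment: P = 412.671/2.4 = 171.946 kN.

P ≈ 171.9 kN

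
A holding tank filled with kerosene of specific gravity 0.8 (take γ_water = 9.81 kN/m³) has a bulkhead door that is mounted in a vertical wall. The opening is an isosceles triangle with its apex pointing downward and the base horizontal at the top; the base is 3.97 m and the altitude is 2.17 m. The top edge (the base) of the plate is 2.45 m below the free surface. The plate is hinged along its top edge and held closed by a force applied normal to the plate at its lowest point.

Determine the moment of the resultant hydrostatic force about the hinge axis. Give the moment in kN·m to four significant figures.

γ = 0.8 × 9.81 = 7.848 kN/m³.
With the apex down, the centroid sits h/3 = 2.17/3 = 0.723333 m below the base (the top edge), so the centroid depth is h_c = 2.45 + 0.723333 = 3.17333 m.
A = ½ × 3.97 × 2.17 = 4.30745 m².
Resultant F = γ·h_c·A = 7.848 × 3.17333 × 4.30745 = 107.274 kN.
I_c = b·h³/36 = 3.97 × 2.17³/36 = 1.12685 m⁴.
Centre of pressure: y_p = y_c + I_c/(y_c·A) = 3.17333 + 1.12685/(3.17333 × 4.30745) = 3.17333 + 0.0824386 = 3.25577 m along the plane.
The resultant acts 0.723333 + 0.0824386 = 0.805772 m (along the plate) below the hinge at the top edge, so the moment about the hinge is M = F × 0.805772 = 107.274 × 0.805772 = 86.4384 kN·m.

M ≈ 86.44 kN·m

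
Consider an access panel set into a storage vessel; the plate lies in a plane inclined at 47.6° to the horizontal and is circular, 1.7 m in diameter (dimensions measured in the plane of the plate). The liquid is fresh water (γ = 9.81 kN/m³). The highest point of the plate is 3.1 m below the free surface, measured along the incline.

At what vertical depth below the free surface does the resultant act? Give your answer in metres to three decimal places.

h_p = 2.951 m

γ = 9.81 kN/m³.
Let θ = 47.6° be the plate's angle to the horizontal; measure y along the incline from where the plane meets the free surface. Vertical depth h = y·sinθ with sinθ = 0.738455.
The centroid is at the centre, 0.85 m below the top of the plate, so y_c = 3.1 + 0.85 = 3.95 m and h_c = 3.95 × 0.738455 = 2.9169 m.
A = π(0.85)² = 2.2698 m².
Resultant F = γ·h_c·A = 9.81 × 2.9169 × 2.2698 = 64.9498 kN.
I_c = πr⁴/4 = π × 0.85⁴/4 = 0.409983 m⁴.
Centre of pressure: y_p = y_c + I_c/(y_c·A) = 3.95 + 0.409983/(3.95 × 2.2698) = 3.95 + 0.0457279 = 3.99573 m along the plane.
Vertically, h_p = y_p·sinθ = 3.99573 × 0.738455 = 2.95067 m.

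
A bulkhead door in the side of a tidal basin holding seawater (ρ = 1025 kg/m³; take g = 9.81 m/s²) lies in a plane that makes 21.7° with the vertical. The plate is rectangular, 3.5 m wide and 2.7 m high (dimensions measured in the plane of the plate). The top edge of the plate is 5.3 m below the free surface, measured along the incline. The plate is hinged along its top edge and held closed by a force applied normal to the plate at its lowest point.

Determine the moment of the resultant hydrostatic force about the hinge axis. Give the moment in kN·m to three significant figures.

M ≈ 846 kN·m

γ = ρg = 1025 × 9.81 / 1000 = 10.05525 kN/m³.
The plate makes 21.7° with the vertical, i.e. θ = 90° − 21.7° = 68.3° to the horizontal. Measuring y along the incline from the free-surface line, vertical depth h = y·sinθ with sinθ = 0.929133.
The centroid lies 2.7/2 = 1.35 m below the top edge, so y_c = 5.3 + 1.35 = 6.65 m and h_c = 6.65 × 0.929133 = 6.17873 m.
A = 3.5 × 2.7 = 9.45 m².
Resultant F = γ·h_c·A = 10.05525 × 6.17873 × 9.45 = 587.116 kN.
I_c = b·h³/12 = 3.5 × 2.7³/12 = 5.74088 m⁴.
Centre of pressure: y_p = y_c + I_c/(y_c·A) = 6.65 + 5.74088/(6.65 × 9.45) = 6.65 + 0.0913535 = 6.74135 m along the plane.
The resultant acts 1.35 + 0.0913535 = 1.44135 m (along the plate) below the hinge at the top edge, so the moment about the hinge is M = F × 1.44135 = 587.116 × 1.44135 = 846.24 kN·m.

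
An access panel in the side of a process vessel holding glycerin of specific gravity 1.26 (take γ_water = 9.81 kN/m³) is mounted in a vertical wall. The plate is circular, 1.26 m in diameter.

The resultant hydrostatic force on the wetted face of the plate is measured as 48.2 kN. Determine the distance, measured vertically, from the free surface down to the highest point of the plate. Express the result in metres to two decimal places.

γ = 1.26 × 9.81 = 12.3606 kN/m³.
A = π(0.63)² = 1.2469 m².
From F = γ·h_c·A, the centroid depth is h_c = 48.2/(12.3606 × 1.2469) = 3.12735 m.
The centroid is at the centre, 0.63 m below the top of the plate, so the highest point sits at h_top = 3.12735 − 0.63 = 2.49735 m below the surface.

d_top ≈ 2.50 m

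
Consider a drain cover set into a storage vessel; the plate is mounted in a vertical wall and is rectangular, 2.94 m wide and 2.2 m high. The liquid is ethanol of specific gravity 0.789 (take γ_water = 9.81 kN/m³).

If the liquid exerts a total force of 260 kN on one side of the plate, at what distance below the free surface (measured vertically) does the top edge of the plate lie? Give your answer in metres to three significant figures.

γ = 0.789 × 9.81 = 7.74009 kN/m³.
A = 2.94 × 2.2 = 6.468 m².
From F = γ·h_c·A, the centroid depth is h_c = 260/(7.74009 × 6.468) = 5.19347 m.
The centroid lies 2.2/2 = 1.1 m below the top edge, so the top edge sits at h_top = 5.19347 − 1.1 = 4.09347 m below the surface.

d_top ≈ 4.09 m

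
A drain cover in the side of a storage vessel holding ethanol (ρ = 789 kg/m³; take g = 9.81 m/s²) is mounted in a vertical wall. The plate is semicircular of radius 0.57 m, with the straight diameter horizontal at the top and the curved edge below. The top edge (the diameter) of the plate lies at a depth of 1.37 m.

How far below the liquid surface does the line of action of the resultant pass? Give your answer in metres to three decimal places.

γ = ρg = 789 × 9.81 / 1000 = 7.74009 kN/m³.
The centroid of a semicircle lies 4r/(3π) = 0.241916 m from the diameter, here below the top edge, so the centroid depth is h_c = 1.37 + 0.241916 = 1.61192 m.
A = πr²/2 = π × 0.57²/2 = 0.510352 m².
Resultant F = γ·h_c·A = 7.74009 × 1.61192 × 0.510352 = 6.36736 kN.
I_c = (π/8 − 8/(9π))·r⁴ = 0.109757 × 0.57⁴ = 0.011586 m⁴.
Centre of pressure: y_p = y_c + I_c/(y_c·A) = 1.61192 + 0.011586/(1.61192 × 0.510352) = 1.61192 + 0.0140838 = 1.626 m along the plane.

h_p = 1.626 m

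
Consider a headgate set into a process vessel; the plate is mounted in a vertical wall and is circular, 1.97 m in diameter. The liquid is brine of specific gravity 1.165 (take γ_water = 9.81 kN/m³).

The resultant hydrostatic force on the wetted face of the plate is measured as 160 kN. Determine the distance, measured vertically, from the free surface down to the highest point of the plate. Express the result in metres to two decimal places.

d_top ≈ 3.61 m

γ = 1.165 × 9.81 = 11.42865 kN/m³.
A = π(0.985)² = 3.04805 m².
From F = γ·h_c·A, the centroid depth is h_c = 160/(11.42865 × 3.04805) = 4.59307 m.
The centroid is at the centre, 0.985 m below the top of the plate, so the highest point sits at h_top = 4.59307 − 0.985 = 3.60807 m below the surface.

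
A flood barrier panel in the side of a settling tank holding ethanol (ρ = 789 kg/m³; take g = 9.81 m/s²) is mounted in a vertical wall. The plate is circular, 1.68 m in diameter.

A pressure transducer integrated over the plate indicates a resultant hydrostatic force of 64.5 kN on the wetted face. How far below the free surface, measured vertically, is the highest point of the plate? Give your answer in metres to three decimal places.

d_top ≈ 2.919 m

γ = ρg = 789 × 9.81 / 1000 = 7.74009 kN/m³.
A = π(0.84)² = 2.21671 m².
From F = γ·h_c·A, the centroid depth is h_c = 64.5/(7.74009 × 2.21671) = 3.75928 m.
The centroid is at the centre, 0.84 m below the top of the plate, so the highest point sits at h_top = 3.75928 − 0.84 = 2.91928 m below the surface.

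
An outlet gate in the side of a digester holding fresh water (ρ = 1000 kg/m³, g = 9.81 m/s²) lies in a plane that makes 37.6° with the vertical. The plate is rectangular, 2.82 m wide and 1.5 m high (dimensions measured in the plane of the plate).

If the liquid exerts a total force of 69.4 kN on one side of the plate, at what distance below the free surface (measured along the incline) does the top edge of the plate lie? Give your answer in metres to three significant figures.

γ = ρg = 1000 × 9.81 = 9810 N/m³ = 9.81 kN/m³.
A = 2.82 × 1.5 = 4.23 m².
From F = γ·h_c·A, the centroid depth is h_c = 69.4/(9.81 × 4.23) = 1.67244 m.
The plate makes 37.6° with the vertical, i.e. θ = 90° − 37.6° = 52.4° to the horizontal. Measuring y along the incline from the free-surface line, vertical depth h = y·sinθ with sinθ = 0.792290.
Along the incline, y_c = h_c/sinθ = 1.67244/0.792290 = 2.11089 m.
The centroid lies 1.5/2 = 0.75 m below the top edge, so the top edge sits at y_top = 2.11089 − 0.75 = 1.36089 m along the incline.

y_top ≈ 1.36 m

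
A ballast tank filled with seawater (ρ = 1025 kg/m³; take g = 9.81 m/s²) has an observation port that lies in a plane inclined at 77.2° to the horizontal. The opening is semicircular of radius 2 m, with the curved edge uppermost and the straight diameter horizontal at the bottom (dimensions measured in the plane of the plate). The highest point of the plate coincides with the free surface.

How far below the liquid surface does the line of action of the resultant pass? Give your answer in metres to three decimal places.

h_p = 1.359 m

γ = ρg = 1025 × 9.81 / 1000 = 10.05525 kN/m³.
Let θ = 77.2° be the plate's angle to the horizontal; measure y along the incline from where the plane meets the free surface. Vertical depth h = y·sinθ with sinθ = 0.975149.
The centroid lies 4r/(3π) = 0.848826 m above the diameter, so r − 4r/(3π) = 2 − 0.848826 = 1.15117 m below the topmost point, so y_c = 1.15117 m and h_c = 1.15117 × 0.975149 = 1.12256 m.
A = πr²/2 = π × 2²/2 = 6.28319 m².
Resultant F = γ·h_c·A = 10.05525 × 1.12256 × 6.28319 = 70.9223 kN.
I_c = (π/8 − 8/(9π))·r⁴ = 0.109757 × 2⁴ = 1.75611 m⁴.
Centre of pressure: y_p = y_c + I_c/(y_c·A) = 1.15117 + 1.75611/(1.15117 × 6.28319) = 1.15117 + 0.242791 = 1.39396 m along the plane.
Vertically, h_p = y_p·sinθ = 1.39396 × 0.975149 = 1.35932 m.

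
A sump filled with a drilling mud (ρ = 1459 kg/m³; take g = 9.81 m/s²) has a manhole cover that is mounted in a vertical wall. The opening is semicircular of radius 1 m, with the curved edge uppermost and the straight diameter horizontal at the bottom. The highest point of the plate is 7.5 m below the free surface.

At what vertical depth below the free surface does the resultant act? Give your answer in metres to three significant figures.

h_p = 8.08 m

γ = ρg = 1459 × 9.81 / 1000 = 14.31279 kN/m³.
The centroid lies 4r/(3π) = 0.424413 m above the diameter, so r − 4r/(3π) = 1 − 0.424413 = 0.575587 m below the topmost point, so the centroid depth is h_c = 7.5 + 0.575587 = 8.07559 m.
A = πr²/2 = π × 1²/2 = 1.5708 m².
Resultant F = γ·h_c·A = 14.31279 × 8.07559 × 1.5708 = 181.56 kN.
I_c = (π/8 − 8/(9π))·r⁴ = 0.109757 × 1⁴ = 0.109757 m⁴.
Centre of pressure: y_p = y_c + I_c/(y_c·A) = 8.07559 + 0.109757/(8.07559 × 1.5708) = 8.07559 + 0.00865241 = 8.08424 m along the plane.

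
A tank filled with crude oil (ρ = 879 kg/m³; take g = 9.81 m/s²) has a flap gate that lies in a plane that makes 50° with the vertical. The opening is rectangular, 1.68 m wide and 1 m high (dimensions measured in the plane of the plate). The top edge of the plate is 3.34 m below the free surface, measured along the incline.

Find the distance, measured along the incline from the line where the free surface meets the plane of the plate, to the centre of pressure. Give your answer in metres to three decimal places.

y_p = 3.862 m

γ = ρg = 879 × 9.81 / 1000 = 8.62299 kN/m³.
The plate makes 50° with the vertical, i.e. θ = 90° − 50° = 40° to the horizontal. Measuring y along the incline from the free-surface line, vertical depth h = y·sinθ with sinθ = 0.642788.
The centroid lies 1/2 = 0.5 m below the top edge, so y_c = 3.34 + 0.5 = 3.84 m and h_c = 3.84 × 0.642788 = 2.46831 m.
A = 1.68 × 1 = 1.68 m².
Resultant F = γ·h_c·A = 8.62299 × 2.46831 × 1.68 = 35.7575 kN.
I_c = b·h³/12 = 1.68 × 1³/12 = 0.14 m⁴.
Centre of pressure: y_p = y_c + I_c/(y_c·A) = 3.84 + 0.14/(3.84 × 1.68) = 3.84 + 0.0217014 = 3.8617 m along the plane.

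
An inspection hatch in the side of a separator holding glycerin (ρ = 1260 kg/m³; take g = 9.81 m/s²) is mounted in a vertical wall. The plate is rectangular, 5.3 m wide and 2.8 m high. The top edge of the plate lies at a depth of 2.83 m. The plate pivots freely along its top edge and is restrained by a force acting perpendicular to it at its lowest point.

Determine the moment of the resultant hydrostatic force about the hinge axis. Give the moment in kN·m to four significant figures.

γ = ρg = 1260 × 9.81 / 1000 = 12.3606 kN/m³.
The centroid lies 2.8/2 = 1.4 m below the top edge, so the centroid depth is h_c = 2.83 + 1.4 = 4.23 m.
A = 5.3 × 2.8 = 14.84 m².
Resultant F = γ·h_c·A = 12.3606 × 4.23 × 14.84 = 775.914 kN.
I_c = b·h³/12 = 5.3 × 2.8³/12 = 9.69547 m⁴.
Centre of pressure: y_p = y_c + I_c/(y_c·A) = 4.23 + 9.69547/(4.23 × 14.84) = 4.23 + 0.154452 = 4.38445 m along the plane.
The resultant acts 1.4 + 0.154452 = 1.55445 m (along the plate) below the hinge at the top edge, so the moment about the hinge is M = F × 1.55445 = 775.914 × 1.55445 = 1206.12 kN·m.

M ≈ 1206 kN·m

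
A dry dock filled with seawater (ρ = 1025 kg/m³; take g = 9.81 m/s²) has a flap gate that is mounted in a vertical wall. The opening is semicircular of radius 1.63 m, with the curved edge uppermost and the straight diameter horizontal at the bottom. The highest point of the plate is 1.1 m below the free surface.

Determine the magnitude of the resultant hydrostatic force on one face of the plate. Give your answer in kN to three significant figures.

γ = ρg = 1025 × 9.81 / 1000 = 10.05525 kN/m³.
The centroid lies 4r/(3π) = 0.691793 m above the diameter, so r − 4r/(3π) = 1.63 − 0.691793 = 0.938207 m below the topmost point, so the centroid depth is h_c = 1.1 + 0.938207 = 2.03821 m.
A = πr²/2 = π × 1.63²/2 = 4.17345 m².
Resultant F = γ·h_c·A = 10.05525 × 2.03821 × 4.17345 = 85.5337 kN.

F ≈ 85.5 kN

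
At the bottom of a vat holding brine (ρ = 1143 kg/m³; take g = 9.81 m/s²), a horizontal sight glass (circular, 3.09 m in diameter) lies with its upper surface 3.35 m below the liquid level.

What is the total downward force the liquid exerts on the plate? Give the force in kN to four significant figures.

γ = ρg = 1143 × 9.81 / 1000 = 11.21283 kN/m³.
The plate is horizontal, so pressure is uniform at p = γ·h = 11.21283 × 3.35 = 37.563 kN/m².
A = π(1.545)² = 7.49906 m².
F = p·A = 37.563 × 7.49906 = 281.687 kN.

F ≈ 281.7 kN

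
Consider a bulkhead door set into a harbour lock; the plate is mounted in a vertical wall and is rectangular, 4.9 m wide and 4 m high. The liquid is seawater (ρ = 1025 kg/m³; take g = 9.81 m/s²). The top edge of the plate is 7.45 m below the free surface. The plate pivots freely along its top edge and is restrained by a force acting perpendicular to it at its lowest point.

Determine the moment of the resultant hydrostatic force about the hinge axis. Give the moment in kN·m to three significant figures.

M ≈ 3990 kN·m

γ = ρg = 1025 × 9.81 / 1000 = 10.05525 kN/m³.
The centroid lies 4/2 = 2 m below the top edge, so the centroid depth is h_c = 7.45 + 2 = 9.45 m.
A = 4.9 × 4 = 19.6 m².
Resultant F = γ·h_c·A = 10.05525 × 9.45 × 19.6 = 1862.43 kN.
I_c = b·h³/12 = 4.9 × 4³/12 = 26.1333 m⁴.
Centre of pressure: y_p = y_c + I_c/(y_c·A) = 9.45 + 26.1333/(9.45 × 19.6) = 9.45 + 0.141093 = 9.59109 m along the plane.
The resultant acts 2 + 0.141093 = 2.14109 m (along the plate) below the hinge at the top edge, so the moment about the hinge is M = F × 2.14109 = 1862.43 × 2.14109 = 3987.63 kN·m.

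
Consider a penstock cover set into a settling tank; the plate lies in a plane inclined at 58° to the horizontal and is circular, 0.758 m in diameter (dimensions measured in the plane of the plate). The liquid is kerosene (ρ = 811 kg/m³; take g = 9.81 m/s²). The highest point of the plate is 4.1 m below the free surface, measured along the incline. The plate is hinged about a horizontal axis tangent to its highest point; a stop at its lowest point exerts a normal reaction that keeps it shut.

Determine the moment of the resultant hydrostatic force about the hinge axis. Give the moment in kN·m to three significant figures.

γ = ρg = 811 × 9.81 / 1000 = 7.95591 kN/m³.
Let θ = 58° be the plate's angle to the horizontal; measure y along the incline from where the plane meets the free surface. Vertical depth h = y·sinθ with sinθ = 0.848048.
The centroid is at the centre, 0.379 m below the top of the plate, so y_c = 4.1 + 0.379 = 4.479 m and h_c = 4.479 × 0.848048 = 3.79841 m.
A = π(0.379)² = 0.451262 m².
Resultant F = γ·h_c·A = 7.95591 × 3.79841 × 0.451262 = 13.6371 kN.
I_c = πr⁴/4 = π × 0.379⁴/4 = 0.0162049 m⁴.
Centre of pressure: y_p = y_c + I_c/(y_c·A) = 4.479 + 0.0162049/(4.479 × 0.451262) = 4.479 + 0.00801745 = 4.48702 m along the plane.
The resultant acts 0.379 + 0.00801745 = 0.387017 m (along the plate) below the hinge at the top edge, so the moment about the hinge is M = F × 0.387017 = 13.6371 × 0.387017 = 5.27779 kN·m.

M ≈ 5.28 kN·m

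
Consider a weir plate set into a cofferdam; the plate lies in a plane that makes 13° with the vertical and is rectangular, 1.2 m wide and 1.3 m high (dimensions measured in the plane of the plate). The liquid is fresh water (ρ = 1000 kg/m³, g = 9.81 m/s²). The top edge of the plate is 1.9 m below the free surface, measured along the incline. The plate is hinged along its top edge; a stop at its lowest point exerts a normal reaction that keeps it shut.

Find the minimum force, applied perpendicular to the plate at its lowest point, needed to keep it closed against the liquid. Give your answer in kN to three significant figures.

γ = ρg = 1000 × 9.81 = 9810 N/m³ = 9.81 kN/m³.
The plate makes 13° with the vertical, i.e. θ = 90° − 13° = 77° to the horizontal. Measuring y along the incline from the free-surface line, vertical depth h = y·sinθ with sinθ = 0.974370.
The centroid lies 1.3/2 = 0.65 m below the top edge, so y_c = 1.9 + 0.65 = 2.55 m and h_c = 2.55 × 0.974370 = 2.48464 m.
A = 1.2 × 1.3 = 1.56 m².
Resultant F = γ·h_c·A = 9.81 × 2.48464 × 1.56 = 38.0239 kN.
I_c = b·h³/12 = 1.2 × 1.3³/12 = 0.2197 m⁴.
Centre of pressure: y_p = y_c + I_c/(y_c·A) = 2.55 + 0.2197/(2.55 × 1.56) = 2.55 + 0.0552288 = 2.60523 m along the plane.
The resultant acts 0.65 + 0.0552288 = 0.705229 m (along the plate) below the hinge at the top edge, so the moment about the hinge is M = F × 0.705229 = 38.0239 × 0.705229 = 26.8156 kN·m.
A normal force at the bottom, 1.3 m from the hinge, must supply this moment: P = 26.8156/1.3 = 20.6274 kN.

P ≈ 20.6 kN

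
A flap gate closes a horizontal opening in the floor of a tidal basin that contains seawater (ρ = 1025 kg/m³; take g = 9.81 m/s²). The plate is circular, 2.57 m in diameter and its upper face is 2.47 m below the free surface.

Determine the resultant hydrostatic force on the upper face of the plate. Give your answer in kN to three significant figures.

γ = ρg = 1025 × 9.81 / 1000 = 10.05525 kN/m³.
The plate is horizontal, so pressure is uniform at p = γ·h = 10.05525 × 2.47 = 24.8365 kN/m².
A = π(1.285)² = 5.18748 m².
F = p·A = 24.8365 × 5.18748 = 128.839 kN.

F ≈ 129 kN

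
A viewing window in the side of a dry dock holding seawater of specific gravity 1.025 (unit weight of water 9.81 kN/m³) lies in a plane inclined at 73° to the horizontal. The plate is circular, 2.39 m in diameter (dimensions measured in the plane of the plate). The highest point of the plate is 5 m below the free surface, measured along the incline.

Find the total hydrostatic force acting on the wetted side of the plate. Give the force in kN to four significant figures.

γ = 1.025 × 9.81 = 10.05525 kN/m³.
Let θ = 73° be the plate's angle to the horizontal; measure y along the incline from where the plane meets the free surface. Vertical depth h = y·sinθ with sinθ = 0.956305.
The centroid is at the centre, 1.195 m below the top of the plate, so y_c = 5 + 1.195 = 6.195 m and h_c = 6.195 × 0.956305 = 5.92431 m.
A = π(1.195)² = 4.48627 m².
Resultant F = γ·h_c·A = 10.05525 × 5.92431 × 4.48627 = 267.249 kN.

F ≈ 267.2 kN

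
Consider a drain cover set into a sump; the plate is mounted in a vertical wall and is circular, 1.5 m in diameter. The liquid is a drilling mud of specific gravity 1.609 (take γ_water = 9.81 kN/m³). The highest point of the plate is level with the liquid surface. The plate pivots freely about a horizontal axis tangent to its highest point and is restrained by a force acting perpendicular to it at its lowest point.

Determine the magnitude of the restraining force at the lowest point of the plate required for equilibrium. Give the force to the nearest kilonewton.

P ≈ 13 kN

γ = 1.609 × 9.81 = 15.78429 kN/m³.
The centroid is at the centre, 0.75 m below the top of the plate, so the centroid depth is h_c = 0.75 m.
A = π(0.75)² = 1.76715 m².
Resultant F = γ·h_c·A = 15.78429 × 0.75 × 1.76715 = 20.9199 kN.
I_c = πr⁴/4 = π × 0.75⁴/4 = 0.248505 m⁴.
Centre of pressure: y_p = y_c + I_c/(y_c·A) = 0.75 + 0.248505/(0.75 × 1.76715) = 0.75 + 0.1875 = 0.9375 m along the plane.
The resultant acts 0.75 + 0.1875 = 0.9375 m (along the plate) below the hinge at the top edge, so the moment about the hinge is M = F × 0.9375 = 20.9199 × 0.9375 = 19.6124 kN·m.
A normal force at the bottom, 1.5 m from the hinge, must supply this moment: P = 19.6124/1.5 = 13.0749 kN.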